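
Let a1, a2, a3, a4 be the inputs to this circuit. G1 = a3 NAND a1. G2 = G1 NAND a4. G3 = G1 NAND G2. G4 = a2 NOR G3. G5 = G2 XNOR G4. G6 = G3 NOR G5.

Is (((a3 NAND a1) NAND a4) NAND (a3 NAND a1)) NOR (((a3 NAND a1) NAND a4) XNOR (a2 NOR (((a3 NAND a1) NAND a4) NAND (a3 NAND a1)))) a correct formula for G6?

G1 = a3 NAND a1
G2 = G1 NAND a4 = (a3 NAND a1) NAND a4
G3 = G1 NAND G2 = (a3 NAND a1) NAND ((a3 NAND a1) NAND a4)
G4 = a2 NOR G3 = a2 NOR ((a3 NAND a1) NAND ((a3 NAND a1) NAND a4))
G5 = G2 XNOR G4 = ((a3 NAND a1) NAND a4) XNOR (a2 NOR ((a3 NAND a1) NAND ((a3 NAND a1) NAND a4)))
G6 = G3 NOR G5 = ((a3 NAND a1) NAND ((a3 NAND a1) NAND a4)) NOR (((a3 NAND a1) NAND a4) XNOR (a2 NOR ((a3 NAND a1) NAND ((a3 NAND a1) NAND a4))))
At a1=0, a2=0, a3=0, a4=0: circuit gives 0, formula gives 0.
At a1=0, a2=1, a3=0, a4=0: circuit gives 1, formula gives 1.
Agrees on all 16 inputs.

Yes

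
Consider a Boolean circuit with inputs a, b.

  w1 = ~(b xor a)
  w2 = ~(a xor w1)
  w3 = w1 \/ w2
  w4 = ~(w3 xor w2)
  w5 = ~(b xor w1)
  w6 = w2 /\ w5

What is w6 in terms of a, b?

w1 = ~(b xor a)
w2 = ~(a xor w1) = ~(a xor (~(b xor a)))
w5 = ~(b xor w1) = ~(b xor (~(b xor a)))
w6 = w2 /\ w5 = (~(a xor (~(b xor a)))) /\ (~(b xor (~(b xor a))))

(~(a xor (~(b xor a)))) /\ (~(b xor (~(b xor a))))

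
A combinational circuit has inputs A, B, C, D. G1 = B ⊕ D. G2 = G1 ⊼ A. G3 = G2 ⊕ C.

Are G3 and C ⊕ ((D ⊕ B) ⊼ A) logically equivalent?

G1 = B ⊕ D
G2 = G1 ⊼ A = (B ⊕ D) ⊼ A
G3 = G2 ⊕ C = ((B ⊕ D) ⊼ A) ⊕ C
At A=0, B=0, C=1, D=0: circuit gives 0, formula gives 0.
At A=0, B=0, C=0, D=0: circuit gives 1, formula gives 1.
Agrees on all 16 inputs.

Yes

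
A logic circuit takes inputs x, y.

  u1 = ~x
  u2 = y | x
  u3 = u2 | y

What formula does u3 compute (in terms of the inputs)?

(y | x) | y

u2 = y | x
u3 = u2 | y = (y | x) | y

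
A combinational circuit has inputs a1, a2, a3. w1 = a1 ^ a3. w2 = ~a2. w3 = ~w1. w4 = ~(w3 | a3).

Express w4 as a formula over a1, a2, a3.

~(~(a1 ^ a3) | a3)

w1 = a1 ^ a3
w3 = ~w1 = ~(a1 ^ a3)
w4 = ~(w3 | a3) = ~(~(a1 ^ a3) | a3)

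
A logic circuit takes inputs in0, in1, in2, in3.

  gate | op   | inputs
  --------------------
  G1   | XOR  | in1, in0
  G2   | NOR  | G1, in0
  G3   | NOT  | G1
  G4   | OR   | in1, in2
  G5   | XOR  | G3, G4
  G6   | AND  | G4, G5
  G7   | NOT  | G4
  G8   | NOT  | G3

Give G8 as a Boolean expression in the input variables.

G1 = in1 XOR in0
G3 = NOT G1 = NOT (in1 XOR in0)
G8 = NOT G3 = NOT NOT (in1 XOR in0)

NOT NOT (in1 XOR in0)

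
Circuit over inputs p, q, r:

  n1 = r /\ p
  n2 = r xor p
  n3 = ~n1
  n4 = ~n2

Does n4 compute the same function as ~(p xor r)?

n2 = r xor p
n4 = ~n2 = ~(r xor p)
At p=0, q=0, r=1: circuit gives 0, formula gives 0.
At p=0, q=0, r=0: circuit gives 1, formula gives 1.
Agrees on all 8 inputs.

Yes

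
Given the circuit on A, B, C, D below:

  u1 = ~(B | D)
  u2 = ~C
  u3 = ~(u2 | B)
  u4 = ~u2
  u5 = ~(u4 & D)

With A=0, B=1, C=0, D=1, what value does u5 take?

1

u2 = ~0 = 1
u4 = ~1 = 0
u5 = ~(0 & 1) = 1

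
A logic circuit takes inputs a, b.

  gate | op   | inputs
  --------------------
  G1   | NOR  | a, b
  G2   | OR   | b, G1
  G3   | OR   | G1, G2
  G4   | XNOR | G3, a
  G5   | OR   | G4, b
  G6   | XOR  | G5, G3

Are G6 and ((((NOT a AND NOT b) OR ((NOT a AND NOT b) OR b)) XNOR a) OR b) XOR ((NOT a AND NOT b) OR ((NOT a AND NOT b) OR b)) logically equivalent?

Yes

G1 = a NOR b
G2 = b OR G1 = b OR (a NOR b)
G3 = G1 OR G2 = (a NOR b) OR (b OR (a NOR b))
G4 = G3 XNOR a = ((a NOR b) OR (b OR (a NOR b))) XNOR a
G5 = G4 OR b = (((a NOR b) OR (b OR (a NOR b))) XNOR a) OR b
G6 = G5 XOR G3 = ((((a NOR b) OR (b OR (a NOR b))) XNOR a) OR b) XOR ((a NOR b) OR (b OR (a NOR b)))
At a=0, b=1: circuit gives 0, formula gives 0.
At a=0, b=0: circuit gives 1, formula gives 1.
Agrees on all 4 inputs.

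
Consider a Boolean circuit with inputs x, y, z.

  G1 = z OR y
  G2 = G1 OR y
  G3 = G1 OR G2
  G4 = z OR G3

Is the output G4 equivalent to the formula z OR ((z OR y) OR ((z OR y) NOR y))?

No

G1 = z OR y
G2 = G1 OR y = (z OR y) OR y
G3 = G1 OR G2 = (z OR y) OR ((z OR y) OR y)
G4 = z OR G3 = z OR ((z OR y) OR ((z OR y) OR y))
At x=0, y=0, z=0: circuit gives 0, formula gives 1.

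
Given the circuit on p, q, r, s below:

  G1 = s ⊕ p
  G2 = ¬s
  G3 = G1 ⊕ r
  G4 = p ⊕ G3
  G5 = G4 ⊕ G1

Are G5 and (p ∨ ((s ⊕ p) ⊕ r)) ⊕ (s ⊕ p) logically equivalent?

G1 = s ⊕ p
G3 = G1 ⊕ r = (s ⊕ p) ⊕ r
G4 = p ⊕ G3 = p ⊕ ((s ⊕ p) ⊕ r)
G5 = G4 ⊕ G1 = (p ⊕ ((s ⊕ p) ⊕ r)) ⊕ (s ⊕ p)
At p=1, q=0, r=0, s=0: circuit gives 1, formula gives 0.

No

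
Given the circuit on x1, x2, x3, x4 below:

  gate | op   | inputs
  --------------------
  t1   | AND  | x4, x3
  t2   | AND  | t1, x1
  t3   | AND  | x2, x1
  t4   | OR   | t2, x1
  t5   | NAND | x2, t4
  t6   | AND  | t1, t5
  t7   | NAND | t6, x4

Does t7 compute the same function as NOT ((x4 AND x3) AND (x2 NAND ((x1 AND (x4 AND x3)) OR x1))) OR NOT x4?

Yes

t1 = x4 AND x3
t2 = t1 AND x1 = (x4 AND x3) AND x1
t4 = t2 OR x1 = ((x4 AND x3) AND x1) OR x1
t5 = x2 NAND t4 = x2 NAND (((x4 AND x3) AND x1) OR x1)
t6 = t1 AND t5 = (x4 AND x3) AND (x2 NAND (((x4 AND x3) AND x1) OR x1))
t7 = t6 NAND x4 = ((x4 AND x3) AND (x2 NAND (((x4 AND x3) AND x1) OR x1))) NAND x4
At x1=0, x2=0, x3=1, x4=1: circuit gives 0, formula gives 0.
At x1=0, x2=0, x3=0, x4=0: circuit gives 1, formula gives 1.
Agrees on all 16 inputs.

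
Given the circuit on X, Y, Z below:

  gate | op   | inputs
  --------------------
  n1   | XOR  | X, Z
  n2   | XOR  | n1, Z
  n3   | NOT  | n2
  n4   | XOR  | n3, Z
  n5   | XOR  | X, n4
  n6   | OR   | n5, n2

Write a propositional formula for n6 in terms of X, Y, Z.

(X XOR (NOT ((X XOR Z) XOR Z) XOR Z)) OR ((X XOR Z) XOR Z)

n1 = X XOR Z
n2 = n1 XOR Z = (X XOR Z) XOR Z
n3 = NOT n2 = NOT ((X XOR Z) XOR Z)
n4 = n3 XOR Z = NOT ((X XOR Z) XOR Z) XOR Z
n5 = X XOR n4 = X XOR (NOT ((X XOR Z) XOR Z) XOR Z)
n6 = n5 OR n2 = (X XOR (NOT ((X XOR Z) XOR Z) XOR Z)) OR ((X XOR Z) XOR Z)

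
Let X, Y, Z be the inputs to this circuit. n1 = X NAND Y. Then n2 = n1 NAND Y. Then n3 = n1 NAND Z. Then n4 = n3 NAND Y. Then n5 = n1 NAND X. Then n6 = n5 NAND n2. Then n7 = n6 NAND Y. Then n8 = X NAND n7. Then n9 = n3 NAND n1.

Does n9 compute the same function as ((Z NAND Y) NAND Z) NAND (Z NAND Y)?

n1 = X NAND Y
n3 = n1 NAND Z = (X NAND Y) NAND Z
n9 = n3 NAND n1 = ((X NAND Y) NAND Z) NAND (X NAND Y)
At X=1, Y=1, Z=0: circuit gives 1, formula gives 0.

No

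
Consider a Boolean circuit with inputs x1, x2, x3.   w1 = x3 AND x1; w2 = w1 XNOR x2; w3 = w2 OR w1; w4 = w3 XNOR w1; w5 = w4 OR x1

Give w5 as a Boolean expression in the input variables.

w1 = x3 AND x1
w2 = w1 XNOR x2 = (x3 AND x1) XNOR x2
w3 = w2 OR w1 = ((x3 AND x1) XNOR x2) OR (x3 AND x1)
w4 = w3 XNOR w1 = (((x3 AND x1) XNOR x2) OR (x3 AND x1)) XNOR (x3 AND x1)
w5 = w4 OR x1 = ((((x3 AND x1) XNOR x2) OR (x3 AND x1)) XNOR (x3 AND x1)) OR x1

((((x3 AND x1) XNOR x2) OR (x3 AND x1)) XNOR (x3 AND x1)) OR x1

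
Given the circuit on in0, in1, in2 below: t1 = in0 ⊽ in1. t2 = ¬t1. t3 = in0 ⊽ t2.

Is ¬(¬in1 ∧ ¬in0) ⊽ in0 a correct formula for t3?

t1 = in0 ⊽ in1
t2 = ¬t1 = ¬(in0 ⊽ in1)
t3 = in0 ⊽ t2 = in0 ⊽ ¬(in0 ⊽ in1)
At in0=0, in1=1, in2=0: circuit gives 0, formula gives 0.
At in0=0, in1=0, in2=0: circuit gives 1, formula gives 1.
Agrees on all 8 inputs.

Yes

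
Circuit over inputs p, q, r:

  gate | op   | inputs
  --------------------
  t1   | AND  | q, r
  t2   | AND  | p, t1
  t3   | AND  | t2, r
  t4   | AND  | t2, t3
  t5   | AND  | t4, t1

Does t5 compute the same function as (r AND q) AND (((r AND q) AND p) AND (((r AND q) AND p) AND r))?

Yes

t1 = q AND r
t2 = p AND t1 = p AND (q AND r)
t3 = t2 AND r = (p AND (q AND r)) AND r
t4 = t2 AND t3 = (p AND (q AND r)) AND ((p AND (q AND r)) AND r)
t5 = t4 AND t1 = ((p AND (q AND r)) AND ((p AND (q AND r)) AND r)) AND (q AND r)
At p=0, q=0, r=0: circuit gives 0, formula gives 0.
At p=1, q=1, r=1: circuit gives 1, formula gives 1.
Agrees on all 8 inputs.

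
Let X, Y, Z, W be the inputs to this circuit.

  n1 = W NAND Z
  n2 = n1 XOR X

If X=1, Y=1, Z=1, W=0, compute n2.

n1 = 0 NAND 1 = 1
n2 = 1 XOR 1 = 0

0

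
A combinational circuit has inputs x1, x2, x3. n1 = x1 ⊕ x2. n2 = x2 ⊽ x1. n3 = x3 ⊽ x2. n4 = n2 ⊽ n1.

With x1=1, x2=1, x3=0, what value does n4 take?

n1 = 1 ⊕ 1 = 0
n2 = 1 ⊽ 1 = 0
n4 = 0 ⊽ 0 = 1

1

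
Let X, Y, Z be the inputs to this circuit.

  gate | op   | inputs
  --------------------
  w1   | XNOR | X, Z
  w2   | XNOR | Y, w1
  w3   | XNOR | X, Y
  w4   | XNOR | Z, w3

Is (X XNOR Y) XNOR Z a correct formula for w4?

w3 = X XNOR Y
w4 = Z XNOR w3 = Z XNOR (X XNOR Y)
At X=0, Y=0, Z=0: circuit gives 0, formula gives 0.
At X=0, Y=0, Z=1: circuit gives 1, formula gives 1.
Agrees on all 8 inputs.

Yes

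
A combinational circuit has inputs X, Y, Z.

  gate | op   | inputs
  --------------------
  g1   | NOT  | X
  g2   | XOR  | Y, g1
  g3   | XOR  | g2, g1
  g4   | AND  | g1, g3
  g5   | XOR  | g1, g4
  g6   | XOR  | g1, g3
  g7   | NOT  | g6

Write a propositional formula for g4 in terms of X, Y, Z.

NOT X AND ((Y XOR NOT X) XOR NOT X)

g1 = NOT X
g2 = Y XOR g1 = Y XOR NOT X
g3 = g2 XOR g1 = (Y XOR NOT X) XOR NOT X
g4 = g1 AND g3 = NOT X AND ((Y XOR NOT X) XOR NOT X)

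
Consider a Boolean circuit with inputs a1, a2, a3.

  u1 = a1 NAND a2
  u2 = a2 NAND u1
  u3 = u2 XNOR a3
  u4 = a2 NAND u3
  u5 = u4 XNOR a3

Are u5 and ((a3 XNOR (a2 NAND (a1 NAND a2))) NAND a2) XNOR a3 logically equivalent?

Yes

u1 = a1 NAND a2
u2 = a2 NAND u1 = a2 NAND (a1 NAND a2)
u3 = u2 XNOR a3 = (a2 NAND (a1 NAND a2)) XNOR a3
u4 = a2 NAND u3 = a2 NAND ((a2 NAND (a1 NAND a2)) XNOR a3)
u5 = u4 XNOR a3 = (a2 NAND ((a2 NAND (a1 NAND a2)) XNOR a3)) XNOR a3
At a1=0, a2=0, a3=0: circuit gives 0, formula gives 0.
At a1=0, a2=0, a3=1: circuit gives 1, formula gives 1.
Agrees on all 8 inputs.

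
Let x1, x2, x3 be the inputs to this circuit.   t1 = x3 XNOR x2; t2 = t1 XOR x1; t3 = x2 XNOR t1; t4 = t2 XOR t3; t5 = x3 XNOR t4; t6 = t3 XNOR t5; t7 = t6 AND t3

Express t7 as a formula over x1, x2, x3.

((x2 XNOR (x3 XNOR x2)) XNOR (x3 XNOR (((x3 XNOR x2) XOR x1) XOR (x2 XNOR (x3 XNOR x2))))) AND (x2 XNOR (x3 XNOR x2))

t1 = x3 XNOR x2
t2 = t1 XOR x1 = (x3 XNOR x2) XOR x1
t3 = x2 XNOR t1 = x2 XNOR (x3 XNOR x2)
t4 = t2 XOR t3 = ((x3 XNOR x2) XOR x1) XOR (x2 XNOR (x3 XNOR x2))
t5 = x3 XNOR t4 = x3 XNOR (((x3 XNOR x2) XOR x1) XOR (x2 XNOR (x3 XNOR x2)))
t6 = t3 XNOR t5 = (x2 XNOR (x3 XNOR x2)) XNOR (x3 XNOR (((x3 XNOR x2) XOR x1) XOR (x2 XNOR (x3 XNOR x2))))
t7 = t6 AND t3 = ((x2 XNOR (x3 XNOR x2)) XNOR (x3 XNOR (((x3 XNOR x2) XOR x1) XOR (x2 XNOR (x3 XNOR x2))))) AND (x2 XNOR (x3 XNOR x2))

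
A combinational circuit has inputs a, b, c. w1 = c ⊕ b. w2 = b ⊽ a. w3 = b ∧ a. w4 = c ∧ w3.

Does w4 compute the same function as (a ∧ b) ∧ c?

w3 = b ∧ a
w4 = c ∧ w3 = c ∧ (b ∧ a)
At a=0, b=0, c=0: circuit gives 0, formula gives 0.
At a=1, b=1, c=1: circuit gives 1, formula gives 1.
Agrees on all 8 inputs.

Yes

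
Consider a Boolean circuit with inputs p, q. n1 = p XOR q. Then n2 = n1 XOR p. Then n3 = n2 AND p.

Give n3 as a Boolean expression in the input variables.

((p XOR q) XOR p) AND p

n1 = p XOR q
n2 = n1 XOR p = (p XOR q) XOR p
n3 = n2 AND p = ((p XOR q) XOR p) AND p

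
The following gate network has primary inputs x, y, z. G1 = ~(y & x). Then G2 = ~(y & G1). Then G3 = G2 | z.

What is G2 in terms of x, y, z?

~(y & (~(y & x)))

G1 = ~(y & x)
G2 = ~(y & G1) = ~(y & (~(y & x)))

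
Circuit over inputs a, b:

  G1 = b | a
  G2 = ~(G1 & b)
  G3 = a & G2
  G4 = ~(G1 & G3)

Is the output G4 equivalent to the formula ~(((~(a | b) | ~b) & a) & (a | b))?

Yes

G1 = b | a
G2 = ~(G1 & b) = ~((b | a) & b)
G3 = a & G2 = a & (~((b | a) & b))
G4 = ~(G1 & G3) = ~((b | a) & (a & (~((b | a) & b))))
At a=1, b=0: circuit gives 0, formula gives 0.
At a=0, b=0: circuit gives 1, formula gives 1.
Agrees on all 4 inputs.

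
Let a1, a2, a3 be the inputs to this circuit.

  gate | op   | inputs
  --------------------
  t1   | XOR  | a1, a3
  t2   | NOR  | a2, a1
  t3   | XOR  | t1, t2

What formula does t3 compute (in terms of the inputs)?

(a1 XOR a3) XOR (a2 NOR a1)

t1 = a1 XOR a3
t2 = a2 NOR a1
t3 = t1 XOR t2 = (a1 XOR a3) XOR (a2 NOR a1)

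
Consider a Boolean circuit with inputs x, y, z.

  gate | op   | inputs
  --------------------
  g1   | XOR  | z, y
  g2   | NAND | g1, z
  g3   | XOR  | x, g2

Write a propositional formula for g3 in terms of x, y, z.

x XOR ((z XOR y) NAND z)

g1 = z XOR y
g2 = g1 NAND z = (z XOR y) NAND z
g3 = x XOR g2 = x XOR ((z XOR y) NAND z)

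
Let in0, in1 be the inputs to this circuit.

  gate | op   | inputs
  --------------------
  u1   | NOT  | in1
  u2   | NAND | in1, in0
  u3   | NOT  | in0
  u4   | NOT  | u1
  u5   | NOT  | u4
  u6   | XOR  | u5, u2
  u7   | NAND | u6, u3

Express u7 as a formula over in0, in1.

u1 = NOT in1
u2 = in1 NAND in0
u3 = NOT in0
u4 = NOT u1 = NOT NOT in1
u5 = NOT u4 = NOT NOT NOT in1
u6 = u5 XOR u2 = NOT NOT NOT in1 XOR (in1 NAND in0)
u7 = u6 NAND u3 = (NOT NOT NOT in1 XOR (in1 NAND in0)) NAND NOT in0

(NOT NOT NOT in1 XOR (in1 NAND in0)) NAND NOT in0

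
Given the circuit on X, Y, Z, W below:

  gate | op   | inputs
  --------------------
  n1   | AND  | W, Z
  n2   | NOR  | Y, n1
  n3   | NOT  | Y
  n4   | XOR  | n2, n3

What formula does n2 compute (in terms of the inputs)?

Y NOR (W AND Z)

n1 = W AND Z
n2 = Y NOR n1 = Y NOR (W AND Z)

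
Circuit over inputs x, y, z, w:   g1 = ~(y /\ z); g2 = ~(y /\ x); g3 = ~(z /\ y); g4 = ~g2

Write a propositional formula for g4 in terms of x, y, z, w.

g2 = ~(y /\ x)
g4 = ~g2 = ~(~(y /\ x))

~(~(y /\ x))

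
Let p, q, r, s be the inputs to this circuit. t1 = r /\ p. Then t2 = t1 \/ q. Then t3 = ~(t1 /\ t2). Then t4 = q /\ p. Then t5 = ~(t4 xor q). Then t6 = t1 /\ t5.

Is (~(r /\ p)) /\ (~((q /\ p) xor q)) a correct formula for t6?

No

t1 = r /\ p
t4 = q /\ p
t5 = ~(t4 xor q) = ~((q /\ p) xor q)
t6 = t1 /\ t5 = (r /\ p) /\ (~((q /\ p) xor q))
At p=0, q=0, r=0, s=0: circuit gives 0, formula gives 1.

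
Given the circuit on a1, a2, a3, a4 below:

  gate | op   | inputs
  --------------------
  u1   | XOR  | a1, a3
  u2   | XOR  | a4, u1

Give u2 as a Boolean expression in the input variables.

a4 XOR (a1 XOR a3)

u1 = a1 XOR a3
u2 = a4 XOR u1 = a4 XOR (a1 XOR a3)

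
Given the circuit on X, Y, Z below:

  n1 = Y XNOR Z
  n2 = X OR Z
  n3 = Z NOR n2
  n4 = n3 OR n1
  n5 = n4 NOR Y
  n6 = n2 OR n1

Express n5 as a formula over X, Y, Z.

((Z NOR (X OR Z)) OR (Y XNOR Z)) NOR Y

n1 = Y XNOR Z
n2 = X OR Z
n3 = Z NOR n2 = Z NOR (X OR Z)
n4 = n3 OR n1 = (Z NOR (X OR Z)) OR (Y XNOR Z)
n5 = n4 NOR Y = ((Z NOR (X OR Z)) OR (Y XNOR Z)) NOR Y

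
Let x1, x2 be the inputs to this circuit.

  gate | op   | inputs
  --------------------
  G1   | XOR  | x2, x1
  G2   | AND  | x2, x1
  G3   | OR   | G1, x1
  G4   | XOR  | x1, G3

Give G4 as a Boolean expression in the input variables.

x1 XOR ((x2 XOR x1) OR x1)

G1 = x2 XOR x1
G3 = G1 OR x1 = (x2 XOR x1) OR x1
G4 = x1 XOR G3 = x1 XOR ((x2 XOR x1) OR x1)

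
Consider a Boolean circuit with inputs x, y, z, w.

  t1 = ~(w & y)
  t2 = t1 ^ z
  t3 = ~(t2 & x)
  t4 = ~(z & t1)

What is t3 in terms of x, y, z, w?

t1 = ~(w & y)
t2 = t1 ^ z = (~(w & y)) ^ z
t3 = ~(t2 & x) = ~(((~(w & y)) ^ z) & x)

~(((~(w & y)) ^ z) & x)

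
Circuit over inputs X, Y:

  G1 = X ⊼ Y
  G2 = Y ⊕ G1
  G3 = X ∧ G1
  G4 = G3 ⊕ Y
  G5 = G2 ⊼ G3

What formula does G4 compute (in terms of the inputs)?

G1 = X ⊼ Y
G3 = X ∧ G1 = X ∧ (X ⊼ Y)
G4 = G3 ⊕ Y = (X ∧ (X ⊼ Y)) ⊕ Y

(X ∧ (X ⊼ Y)) ⊕ Y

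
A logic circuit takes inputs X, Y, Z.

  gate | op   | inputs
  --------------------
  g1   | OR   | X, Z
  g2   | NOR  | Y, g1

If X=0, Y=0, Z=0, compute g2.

g1 = 0 OR 0 = 0
g2 = 0 NOR 0 = 1

1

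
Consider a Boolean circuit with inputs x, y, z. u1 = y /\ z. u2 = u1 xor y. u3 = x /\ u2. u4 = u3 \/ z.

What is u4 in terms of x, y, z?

u1 = y /\ z
u2 = u1 xor y = (y /\ z) xor y
u3 = x /\ u2 = x /\ ((y /\ z) xor y)
u4 = u3 \/ z = (x /\ ((y /\ z) xor y)) \/ z

(x /\ ((y /\ z) xor y)) \/ z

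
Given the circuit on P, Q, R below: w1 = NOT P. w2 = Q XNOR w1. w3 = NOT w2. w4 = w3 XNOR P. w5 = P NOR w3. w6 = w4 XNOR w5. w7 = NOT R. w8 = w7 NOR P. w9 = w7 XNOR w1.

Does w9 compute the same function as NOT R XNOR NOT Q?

w1 = NOT P
w7 = NOT R
w9 = w7 XNOR w1 = NOT R XNOR NOT P
At P=0, Q=1, R=0: circuit gives 1, formula gives 0.

No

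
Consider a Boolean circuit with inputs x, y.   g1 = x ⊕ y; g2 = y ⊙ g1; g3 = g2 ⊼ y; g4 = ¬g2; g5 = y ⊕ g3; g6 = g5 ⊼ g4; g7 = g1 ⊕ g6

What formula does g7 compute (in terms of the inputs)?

g1 = x ⊕ y
g2 = y ⊙ g1 = y ⊙ (x ⊕ y)
g3 = g2 ⊼ y = (y ⊙ (x ⊕ y)) ⊼ y
g4 = ¬g2 = ¬(y ⊙ (x ⊕ y))
g5 = y ⊕ g3 = y ⊕ ((y ⊙ (x ⊕ y)) ⊼ y)
g6 = g5 ⊼ g4 = (y ⊕ ((y ⊙ (x ⊕ y)) ⊼ y)) ⊼ ¬(y ⊙ (x ⊕ y))
g7 = g1 ⊕ g6 = (x ⊕ y) ⊕ ((y ⊕ ((y ⊙ (x ⊕ y)) ⊼ y)) ⊼ ¬(y ⊙ (x ⊕ y)))

(x ⊕ y) ⊕ ((y ⊕ ((y ⊙ (x ⊕ y)) ⊼ y)) ⊼ ¬(y ⊙ (x ⊕ y)))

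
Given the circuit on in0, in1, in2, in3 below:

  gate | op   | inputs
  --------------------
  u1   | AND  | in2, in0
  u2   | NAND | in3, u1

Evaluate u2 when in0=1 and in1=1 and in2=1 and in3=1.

0

u1 = 1 AND 1 = 1
u2 = 1 NAND 1 = 0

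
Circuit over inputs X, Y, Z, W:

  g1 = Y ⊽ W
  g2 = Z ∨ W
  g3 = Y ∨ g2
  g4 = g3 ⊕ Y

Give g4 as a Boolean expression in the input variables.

(Y ∨ (Z ∨ W)) ⊕ Y

g2 = Z ∨ W
g3 = Y ∨ g2 = Y ∨ (Z ∨ W)
g4 = g3 ⊕ Y = (Y ∨ (Z ∨ W)) ⊕ Y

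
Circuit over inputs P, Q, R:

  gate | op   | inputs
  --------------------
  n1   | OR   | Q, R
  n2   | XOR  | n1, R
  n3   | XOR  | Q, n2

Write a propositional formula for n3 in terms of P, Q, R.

n1 = Q OR R
n2 = n1 XOR R = (Q OR R) XOR R
n3 = Q XOR n2 = Q XOR ((Q OR R) XOR R)

Q XOR ((Q OR R) XOR R)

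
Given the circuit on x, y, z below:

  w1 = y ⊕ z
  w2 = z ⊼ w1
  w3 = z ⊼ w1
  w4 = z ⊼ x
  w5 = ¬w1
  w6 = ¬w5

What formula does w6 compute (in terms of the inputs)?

¬¬(y ⊕ z)

w1 = y ⊕ z
w5 = ¬w1 = ¬(y ⊕ z)
w6 = ¬w5 = ¬¬(y ⊕ z)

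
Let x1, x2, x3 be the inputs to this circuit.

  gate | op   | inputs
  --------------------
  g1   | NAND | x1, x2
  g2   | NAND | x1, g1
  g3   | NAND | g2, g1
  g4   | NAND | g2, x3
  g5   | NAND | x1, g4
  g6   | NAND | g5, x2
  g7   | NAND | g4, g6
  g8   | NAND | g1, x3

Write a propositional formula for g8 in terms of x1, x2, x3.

g1 = x1 NAND x2
g8 = g1 NAND x3 = (x1 NAND x2) NAND x3

(x1 NAND x2) NAND x3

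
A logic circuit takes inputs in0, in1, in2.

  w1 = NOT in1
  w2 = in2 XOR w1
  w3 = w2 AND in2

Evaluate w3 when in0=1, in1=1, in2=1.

1

w1 = NOT 1 = 0
w2 = 1 XOR 0 = 1
w3 = 1 AND 1 = 1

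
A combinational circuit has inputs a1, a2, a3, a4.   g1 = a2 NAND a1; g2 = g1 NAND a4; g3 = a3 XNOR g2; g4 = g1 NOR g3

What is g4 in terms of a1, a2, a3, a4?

g1 = a2 NAND a1
g2 = g1 NAND a4 = (a2 NAND a1) NAND a4
g3 = a3 XNOR g2 = a3 XNOR ((a2 NAND a1) NAND a4)
g4 = g1 NOR g3 = (a2 NAND a1) NOR (a3 XNOR ((a2 NAND a1) NAND a4))

(a2 NAND a1) NOR (a3 XNOR ((a2 NAND a1) NAND a4))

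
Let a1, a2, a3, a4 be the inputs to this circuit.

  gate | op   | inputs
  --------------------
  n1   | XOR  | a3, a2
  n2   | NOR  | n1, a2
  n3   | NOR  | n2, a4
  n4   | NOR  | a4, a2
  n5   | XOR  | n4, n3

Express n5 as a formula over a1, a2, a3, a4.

(a4 NOR a2) XOR (((a3 XOR a2) NOR a2) NOR a4)

n1 = a3 XOR a2
n2 = n1 NOR a2 = (a3 XOR a2) NOR a2
n3 = n2 NOR a4 = ((a3 XOR a2) NOR a2) NOR a4
n4 = a4 NOR a2
n5 = n4 XOR n3 = (a4 NOR a2) XOR (((a3 XOR a2) NOR a2) NOR a4)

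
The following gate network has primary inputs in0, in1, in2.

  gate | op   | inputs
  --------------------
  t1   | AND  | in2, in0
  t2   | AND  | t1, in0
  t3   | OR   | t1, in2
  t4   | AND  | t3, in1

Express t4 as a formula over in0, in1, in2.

t1 = in2 AND in0
t3 = t1 OR in2 = (in2 AND in0) OR in2
t4 = t3 AND in1 = ((in2 AND in0) OR in2) AND in1

((in2 AND in0) OR in2) AND in1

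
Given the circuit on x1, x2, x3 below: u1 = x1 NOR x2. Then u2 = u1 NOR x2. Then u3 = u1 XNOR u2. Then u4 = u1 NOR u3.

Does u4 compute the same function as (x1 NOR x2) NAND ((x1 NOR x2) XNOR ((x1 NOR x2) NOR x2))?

No

u1 = x1 NOR x2
u2 = u1 NOR x2 = (x1 NOR x2) NOR x2
u3 = u1 XNOR u2 = (x1 NOR x2) XNOR ((x1 NOR x2) NOR x2)
u4 = u1 NOR u3 = (x1 NOR x2) NOR ((x1 NOR x2) XNOR ((x1 NOR x2) NOR x2))
At x1=0, x2=0, x3=0: circuit gives 0, formula gives 1.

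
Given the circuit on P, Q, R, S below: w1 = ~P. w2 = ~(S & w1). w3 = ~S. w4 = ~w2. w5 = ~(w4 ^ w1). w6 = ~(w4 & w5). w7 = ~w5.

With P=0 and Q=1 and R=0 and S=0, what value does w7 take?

1

w1 = ~0 = 1
w2 = ~(0 & 1) = 1
w4 = ~1 = 0
w5 = ~(0 ^ 1) = 0
w7 = ~0 = 1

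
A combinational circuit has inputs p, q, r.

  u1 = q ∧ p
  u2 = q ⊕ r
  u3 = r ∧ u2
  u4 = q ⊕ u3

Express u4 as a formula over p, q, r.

u2 = q ⊕ r
u3 = r ∧ u2 = r ∧ (q ⊕ r)
u4 = q ⊕ u3 = q ⊕ (r ∧ (q ⊕ r))

q ⊕ (r ∧ (q ⊕ r))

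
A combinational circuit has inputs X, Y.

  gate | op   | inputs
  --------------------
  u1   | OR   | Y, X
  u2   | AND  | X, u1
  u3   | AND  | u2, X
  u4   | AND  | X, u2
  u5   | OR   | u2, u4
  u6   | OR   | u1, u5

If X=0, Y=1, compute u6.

1

u1 = 1 OR 0 = 1
u2 = 0 AND 1 = 0
u4 = 0 AND 0 = 0
u5 = 0 OR 0 = 0
u6 = 1 OR 0 = 1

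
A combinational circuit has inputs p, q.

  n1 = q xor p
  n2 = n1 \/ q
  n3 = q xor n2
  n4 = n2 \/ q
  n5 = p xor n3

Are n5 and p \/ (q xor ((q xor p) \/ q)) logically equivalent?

n1 = q xor p
n2 = n1 \/ q = (q xor p) \/ q
n3 = q xor n2 = q xor ((q xor p) \/ q)
n5 = p xor n3 = p xor (q xor ((q xor p) \/ q))
At p=1, q=0: circuit gives 0, formula gives 1.

No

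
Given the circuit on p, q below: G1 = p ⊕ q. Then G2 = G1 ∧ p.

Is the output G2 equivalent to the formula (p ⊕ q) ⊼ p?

G1 = p ⊕ q
G2 = G1 ∧ p = (p ⊕ q) ∧ p
At p=0, q=0: circuit gives 0, formula gives 1.

No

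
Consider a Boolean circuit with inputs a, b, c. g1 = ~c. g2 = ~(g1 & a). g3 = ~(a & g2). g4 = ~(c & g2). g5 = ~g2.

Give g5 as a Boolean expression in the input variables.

~(~(~c & a))

g1 = ~c
g2 = ~(g1 & a) = ~(~c & a)
g5 = ~g2 = ~(~(~c & a))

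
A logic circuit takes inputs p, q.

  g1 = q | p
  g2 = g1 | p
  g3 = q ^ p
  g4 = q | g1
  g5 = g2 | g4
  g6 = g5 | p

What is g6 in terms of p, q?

(((q | p) | p) | (q | (q | p))) | p

g1 = q | p
g2 = g1 | p = (q | p) | p
g4 = q | g1 = q | (q | p)
g5 = g2 | g4 = ((q | p) | p) | (q | (q | p))
g6 = g5 | p = (((q | p) | p) | (q | (q | p))) | p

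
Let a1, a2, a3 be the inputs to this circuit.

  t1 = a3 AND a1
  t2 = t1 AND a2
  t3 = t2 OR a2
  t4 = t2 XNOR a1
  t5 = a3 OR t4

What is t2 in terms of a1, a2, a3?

t1 = a3 AND a1
t2 = t1 AND a2 = (a3 AND a1) AND a2

(a3 AND a1) AND a2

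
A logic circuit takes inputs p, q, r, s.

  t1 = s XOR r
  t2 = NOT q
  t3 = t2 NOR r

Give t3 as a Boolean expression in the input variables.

t2 = NOT q
t3 = t2 NOR r = NOT q NOR r

NOT q NOR r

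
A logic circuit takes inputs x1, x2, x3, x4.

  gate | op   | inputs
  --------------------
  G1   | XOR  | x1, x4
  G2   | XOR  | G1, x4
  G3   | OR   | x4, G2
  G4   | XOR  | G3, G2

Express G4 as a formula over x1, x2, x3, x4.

(x4 OR ((x1 XOR x4) XOR x4)) XOR ((x1 XOR x4) XOR x4)

G1 = x1 XOR x4
G2 = G1 XOR x4 = (x1 XOR x4) XOR x4
G3 = x4 OR G2 = x4 OR ((x1 XOR x4) XOR x4)
G4 = G3 XOR G2 = (x4 OR ((x1 XOR x4) XOR x4)) XOR ((x1 XOR x4) XOR x4)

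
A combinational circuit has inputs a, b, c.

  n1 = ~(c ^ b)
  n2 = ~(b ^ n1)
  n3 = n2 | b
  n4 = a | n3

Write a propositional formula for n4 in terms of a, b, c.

n1 = ~(c ^ b)
n2 = ~(b ^ n1) = ~(b ^ (~(c ^ b)))
n3 = n2 | b = (~(b ^ (~(c ^ b)))) | b
n4 = a | n3 = a | ((~(b ^ (~(c ^ b)))) | b)

a | ((~(b ^ (~(c ^ b)))) | b)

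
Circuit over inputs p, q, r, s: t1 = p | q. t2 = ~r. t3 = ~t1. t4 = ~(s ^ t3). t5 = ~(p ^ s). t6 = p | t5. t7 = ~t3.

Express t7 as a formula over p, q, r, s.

~~(p | q)

t1 = p | q
t3 = ~t1 = ~(p | q)
t7 = ~t3 = ~~(p | q)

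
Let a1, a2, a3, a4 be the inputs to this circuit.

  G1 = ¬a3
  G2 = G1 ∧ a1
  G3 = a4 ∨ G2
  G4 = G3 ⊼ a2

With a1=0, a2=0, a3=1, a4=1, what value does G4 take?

G1 = ¬1 = 0
G2 = 0 ∧ 0 = 0
G3 = 1 ∨ 0 = 1
G4 = 1 ⊼ 0 = 1

1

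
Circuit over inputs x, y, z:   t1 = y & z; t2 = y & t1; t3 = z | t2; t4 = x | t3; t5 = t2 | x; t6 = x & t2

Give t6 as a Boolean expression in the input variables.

x & (y & (y & z))

t1 = y & z
t2 = y & t1 = y & (y & z)
t6 = x & t2 = x & (y & (y & z))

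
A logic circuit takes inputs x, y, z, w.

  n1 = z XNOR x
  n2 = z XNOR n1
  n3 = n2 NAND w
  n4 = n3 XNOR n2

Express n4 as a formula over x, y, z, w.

((z XNOR (z XNOR x)) NAND w) XNOR (z XNOR (z XNOR x))

n1 = z XNOR x
n2 = z XNOR n1 = z XNOR (z XNOR x)
n3 = n2 NAND w = (z XNOR (z XNOR x)) NAND w
n4 = n3 XNOR n2 = ((z XNOR (z XNOR x)) NAND w) XNOR (z XNOR (z XNOR x))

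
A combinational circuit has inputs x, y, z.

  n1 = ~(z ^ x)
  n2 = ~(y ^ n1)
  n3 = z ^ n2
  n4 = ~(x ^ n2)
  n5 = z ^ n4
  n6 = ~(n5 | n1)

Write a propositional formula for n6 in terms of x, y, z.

n1 = ~(z ^ x)
n2 = ~(y ^ n1) = ~(y ^ (~(z ^ x)))
n4 = ~(x ^ n2) = ~(x ^ (~(y ^ (~(z ^ x)))))
n5 = z ^ n4 = z ^ (~(x ^ (~(y ^ (~(z ^ x))))))
n6 = ~(n5 | n1) = ~((z ^ (~(x ^ (~(y ^ (~(z ^ x))))))) | (~(z ^ x)))

~((z ^ (~(x ^ (~(y ^ (~(z ^ x))))))) | (~(z ^ x)))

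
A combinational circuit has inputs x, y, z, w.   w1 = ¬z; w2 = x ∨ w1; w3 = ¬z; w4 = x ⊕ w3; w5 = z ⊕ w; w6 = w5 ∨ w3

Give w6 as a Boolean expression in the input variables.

w3 = ¬z
w5 = z ⊕ w
w6 = w5 ∨ w3 = (z ⊕ w) ∨ ¬z

(z ⊕ w) ∨ ¬z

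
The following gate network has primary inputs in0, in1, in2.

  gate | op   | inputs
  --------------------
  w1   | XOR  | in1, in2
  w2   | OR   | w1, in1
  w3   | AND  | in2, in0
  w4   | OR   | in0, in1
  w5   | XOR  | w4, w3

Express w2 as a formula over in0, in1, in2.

(in1 XOR in2) OR in1

w1 = in1 XOR in2
w2 = w1 OR in1 = (in1 XOR in2) OR in1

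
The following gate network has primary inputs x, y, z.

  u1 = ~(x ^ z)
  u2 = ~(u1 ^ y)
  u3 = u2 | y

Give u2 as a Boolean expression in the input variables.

u1 = ~(x ^ z)
u2 = ~(u1 ^ y) = ~((~(x ^ z)) ^ y)

~((~(x ^ z)) ^ y)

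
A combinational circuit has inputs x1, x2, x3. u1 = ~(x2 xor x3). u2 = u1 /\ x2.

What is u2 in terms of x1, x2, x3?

u1 = ~(x2 xor x3)
u2 = u1 /\ x2 = (~(x2 xor x3)) /\ x2

(~(x2 xor x3)) /\ x2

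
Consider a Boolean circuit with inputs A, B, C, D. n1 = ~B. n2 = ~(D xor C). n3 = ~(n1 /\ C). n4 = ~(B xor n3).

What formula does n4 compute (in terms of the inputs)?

~(B xor (~(~B /\ C)))

n1 = ~B
n3 = ~(n1 /\ C) = ~(~B /\ C)
n4 = ~(B xor n3) = ~(B xor (~(~B /\ C)))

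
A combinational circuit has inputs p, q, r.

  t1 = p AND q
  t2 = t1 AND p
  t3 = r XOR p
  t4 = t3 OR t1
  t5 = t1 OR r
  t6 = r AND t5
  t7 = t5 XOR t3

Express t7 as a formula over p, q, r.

t1 = p AND q
t3 = r XOR p
t5 = t1 OR r = (p AND q) OR r
t7 = t5 XOR t3 = ((p AND q) OR r) XOR (r XOR p)

((p AND q) OR r) XOR (r XOR p)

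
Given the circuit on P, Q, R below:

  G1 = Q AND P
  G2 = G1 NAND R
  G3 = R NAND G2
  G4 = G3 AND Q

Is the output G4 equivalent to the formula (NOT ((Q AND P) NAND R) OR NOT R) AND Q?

Yes

G1 = Q AND P
G2 = G1 NAND R = (Q AND P) NAND R
G3 = R NAND G2 = R NAND ((Q AND P) NAND R)
G4 = G3 AND Q = (R NAND ((Q AND P) NAND R)) AND Q
At P=0, Q=0, R=0: circuit gives 0, formula gives 0.
At P=0, Q=1, R=0: circuit gives 1, formula gives 1.
Agrees on all 8 inputs.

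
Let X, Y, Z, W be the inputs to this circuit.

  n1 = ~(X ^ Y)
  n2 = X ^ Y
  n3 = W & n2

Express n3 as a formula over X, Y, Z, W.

W & (X ^ Y)

n2 = X ^ Y
n3 = W & n2 = W & (X ^ Y)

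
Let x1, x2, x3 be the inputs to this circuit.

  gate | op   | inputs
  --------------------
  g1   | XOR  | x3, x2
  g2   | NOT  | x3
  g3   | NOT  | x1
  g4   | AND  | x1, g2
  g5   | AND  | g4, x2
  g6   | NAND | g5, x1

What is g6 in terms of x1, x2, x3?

((x1 AND NOT x3) AND x2) NAND x1

g2 = NOT x3
g4 = x1 AND g2 = x1 AND NOT x3
g5 = g4 AND x2 = (x1 AND NOT x3) AND x2
g6 = g5 NAND x1 = ((x1 AND NOT x3) AND x2) NAND x1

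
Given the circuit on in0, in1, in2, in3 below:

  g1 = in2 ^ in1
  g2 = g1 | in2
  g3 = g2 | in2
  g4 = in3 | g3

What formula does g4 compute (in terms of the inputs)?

g1 = in2 ^ in1
g2 = g1 | in2 = (in2 ^ in1) | in2
g3 = g2 | in2 = ((in2 ^ in1) | in2) | in2
g4 = in3 | g3 = in3 | (((in2 ^ in1) | in2) | in2)

in3 | (((in2 ^ in1) | in2) | in2)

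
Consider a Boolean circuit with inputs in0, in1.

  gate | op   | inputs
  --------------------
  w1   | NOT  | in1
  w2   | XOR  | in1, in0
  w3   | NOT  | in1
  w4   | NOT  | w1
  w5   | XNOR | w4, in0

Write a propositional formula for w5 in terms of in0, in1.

NOT NOT in1 XNOR in0

w1 = NOT in1
w4 = NOT w1 = NOT NOT in1
w5 = w4 XNOR in0 = NOT NOT in1 XNOR in0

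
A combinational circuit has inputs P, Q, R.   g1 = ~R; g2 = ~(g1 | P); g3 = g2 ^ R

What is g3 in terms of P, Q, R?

(~(~R | P)) ^ R

g1 = ~R
g2 = ~(g1 | P) = ~(~R | P)
g3 = g2 ^ R = (~(~R | P)) ^ R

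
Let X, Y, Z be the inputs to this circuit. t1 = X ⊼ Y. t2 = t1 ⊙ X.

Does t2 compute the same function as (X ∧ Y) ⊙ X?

No

t1 = X ⊼ Y
t2 = t1 ⊙ X = (X ⊼ Y) ⊙ X
At X=0, Y=0, Z=0: circuit gives 0, formula gives 1.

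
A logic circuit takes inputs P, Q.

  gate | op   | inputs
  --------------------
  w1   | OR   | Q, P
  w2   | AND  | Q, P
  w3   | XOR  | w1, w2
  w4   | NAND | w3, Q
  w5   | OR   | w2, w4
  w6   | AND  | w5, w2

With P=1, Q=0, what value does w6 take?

0

w1 = 0 OR 1 = 1
w2 = 0 AND 1 = 0
w3 = 1 XOR 0 = 1
w4 = 1 NAND 0 = 1
w5 = 0 OR 1 = 1
w6 = 1 AND 0 = 0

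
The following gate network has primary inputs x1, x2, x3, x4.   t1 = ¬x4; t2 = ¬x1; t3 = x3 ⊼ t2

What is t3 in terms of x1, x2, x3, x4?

x3 ⊼ ¬x1

t2 = ¬x1
t3 = x3 ⊼ t2 = x3 ⊼ ¬x1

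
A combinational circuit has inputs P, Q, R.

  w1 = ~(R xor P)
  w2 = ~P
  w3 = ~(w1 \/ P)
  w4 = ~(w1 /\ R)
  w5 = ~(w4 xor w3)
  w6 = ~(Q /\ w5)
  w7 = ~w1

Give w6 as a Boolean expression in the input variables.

w1 = ~(R xor P)
w3 = ~(w1 \/ P) = ~((~(R xor P)) \/ P)
w4 = ~(w1 /\ R) = ~((~(R xor P)) /\ R)
w5 = ~(w4 xor w3) = ~((~((~(R xor P)) /\ R)) xor (~((~(R xor P)) \/ P)))
w6 = ~(Q /\ w5) = ~(Q /\ (~((~((~(R xor P)) /\ R)) xor (~((~(R xor P)) \/ P)))))

~(Q /\ (~((~((~(R xor P)) /\ R)) xor (~((~(R xor P)) \/ P)))))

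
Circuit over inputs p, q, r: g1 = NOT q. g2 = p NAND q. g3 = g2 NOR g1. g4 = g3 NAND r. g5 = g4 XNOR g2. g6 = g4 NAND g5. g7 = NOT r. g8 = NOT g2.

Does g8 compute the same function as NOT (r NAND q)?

No

g2 = p NAND q
g8 = NOT g2 = NOT (p NAND q)
At p=0, q=1, r=1: circuit gives 0, formula gives 1.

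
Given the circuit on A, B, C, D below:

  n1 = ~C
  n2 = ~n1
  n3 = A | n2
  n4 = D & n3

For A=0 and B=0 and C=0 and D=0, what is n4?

0

n1 = ~0 = 1
n2 = ~1 = 0
n3 = 0 | 0 = 0
n4 = 0 & 0 = 0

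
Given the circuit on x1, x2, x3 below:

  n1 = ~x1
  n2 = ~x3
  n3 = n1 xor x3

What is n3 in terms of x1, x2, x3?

n1 = ~x1
n3 = n1 xor x3 = ~x1 xor x3

~x1 xor x3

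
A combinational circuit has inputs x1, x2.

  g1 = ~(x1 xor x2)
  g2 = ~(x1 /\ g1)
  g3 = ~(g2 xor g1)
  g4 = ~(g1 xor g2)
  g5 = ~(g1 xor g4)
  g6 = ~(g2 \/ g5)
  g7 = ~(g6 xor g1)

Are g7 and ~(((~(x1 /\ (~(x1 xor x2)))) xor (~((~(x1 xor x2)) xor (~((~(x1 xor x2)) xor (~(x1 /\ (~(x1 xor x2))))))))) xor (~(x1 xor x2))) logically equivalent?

g1 = ~(x1 xor x2)
g2 = ~(x1 /\ g1) = ~(x1 /\ (~(x1 xor x2)))
g4 = ~(g1 xor g2) = ~((~(x1 xor x2)) xor (~(x1 /\ (~(x1 xor x2)))))
g5 = ~(g1 xor g4) = ~((~(x1 xor x2)) xor (~((~(x1 xor x2)) xor (~(x1 /\ (~(x1 xor x2)))))))
g6 = ~(g2 \/ g5) = ~((~(x1 /\ (~(x1 xor x2)))) \/ (~((~(x1 xor x2)) xor (~((~(x1 xor x2)) xor (~(x1 /\ (~(x1 xor x2)))))))))
g7 = ~(g6 xor g1) = ~((~((~(x1 /\ (~(x1 xor x2)))) \/ (~((~(x1 xor x2)) xor (~((~(x1 xor x2)) xor (~(x1 /\ (~(x1 xor x2)))))))))) xor (~(x1 xor x2)))
At x1=1, x2=1: circuit gives 1, formula gives 0.

No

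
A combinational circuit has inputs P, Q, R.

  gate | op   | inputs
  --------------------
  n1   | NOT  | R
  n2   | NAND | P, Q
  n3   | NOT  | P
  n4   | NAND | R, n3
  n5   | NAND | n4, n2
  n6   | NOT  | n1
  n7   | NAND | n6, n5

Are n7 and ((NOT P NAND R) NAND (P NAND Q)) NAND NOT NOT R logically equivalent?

Yes

n1 = NOT R
n2 = P NAND Q
n3 = NOT P
n4 = R NAND n3 = R NAND NOT P
n5 = n4 NAND n2 = (R NAND NOT P) NAND (P NAND Q)
n6 = NOT n1 = NOT NOT R
n7 = n6 NAND n5 = NOT NOT R NAND ((R NAND NOT P) NAND (P NAND Q))
At P=0, Q=0, R=1: circuit gives 0, formula gives 0.
At P=0, Q=0, R=0: circuit gives 1, formula gives 1.
Agrees on all 8 inputs.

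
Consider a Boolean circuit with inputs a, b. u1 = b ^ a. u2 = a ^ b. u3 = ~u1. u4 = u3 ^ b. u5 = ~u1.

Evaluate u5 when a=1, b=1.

1

u1 = 1 ^ 1 = 0
u5 = ~0 = 1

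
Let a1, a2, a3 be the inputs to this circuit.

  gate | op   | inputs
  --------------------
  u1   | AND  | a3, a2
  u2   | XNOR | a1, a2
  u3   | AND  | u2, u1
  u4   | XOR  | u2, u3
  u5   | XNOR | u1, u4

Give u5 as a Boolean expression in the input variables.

(a3 AND a2) XNOR ((a1 XNOR a2) XOR ((a1 XNOR a2) AND (a3 AND a2)))

u1 = a3 AND a2
u2 = a1 XNOR a2
u3 = u2 AND u1 = (a1 XNOR a2) AND (a3 AND a2)
u4 = u2 XOR u3 = (a1 XNOR a2) XOR ((a1 XNOR a2) AND (a3 AND a2))
u5 = u1 XNOR u4 = (a3 AND a2) XNOR ((a1 XNOR a2) XOR ((a1 XNOR a2) AND (a3 AND a2)))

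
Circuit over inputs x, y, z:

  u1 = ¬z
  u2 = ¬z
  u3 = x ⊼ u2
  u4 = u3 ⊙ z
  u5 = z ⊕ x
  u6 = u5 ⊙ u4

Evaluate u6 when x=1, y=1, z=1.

u2 = ¬1 = 0
u3 = 1 ⊼ 0 = 1
u4 = 1 ⊙ 1 = 1
u5 = 1 ⊕ 1 = 0
u6 = 0 ⊙ 1 = 0

0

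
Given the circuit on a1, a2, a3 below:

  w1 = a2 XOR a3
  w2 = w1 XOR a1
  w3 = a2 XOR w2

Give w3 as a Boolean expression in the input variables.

w1 = a2 XOR a3
w2 = w1 XOR a1 = (a2 XOR a3) XOR a1
w3 = a2 XOR w2 = a2 XOR ((a2 XOR a3) XOR a1)

a2 XOR ((a2 XOR a3) XOR a1)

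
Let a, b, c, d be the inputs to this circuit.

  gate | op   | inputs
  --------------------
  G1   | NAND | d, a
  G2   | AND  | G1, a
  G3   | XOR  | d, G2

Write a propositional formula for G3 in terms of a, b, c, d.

G1 = d NAND a
G2 = G1 AND a = (d NAND a) AND a
G3 = d XOR G2 = d XOR ((d NAND a) AND a)

d XOR ((d NAND a) AND a)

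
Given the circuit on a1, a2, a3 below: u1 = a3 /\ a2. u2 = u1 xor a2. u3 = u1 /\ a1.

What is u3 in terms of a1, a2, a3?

(a3 /\ a2) /\ a1

u1 = a3 /\ a2
u3 = u1 /\ a1 = (a3 /\ a2) /\ a1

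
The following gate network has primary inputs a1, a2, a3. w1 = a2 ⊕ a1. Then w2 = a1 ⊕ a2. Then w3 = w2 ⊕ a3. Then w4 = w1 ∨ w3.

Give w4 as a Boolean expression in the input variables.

(a2 ⊕ a1) ∨ ((a1 ⊕ a2) ⊕ a3)

w1 = a2 ⊕ a1
w2 = a1 ⊕ a2
w3 = w2 ⊕ a3 = (a1 ⊕ a2) ⊕ a3
w4 = w1 ∨ w3 = (a2 ⊕ a1) ∨ ((a1 ⊕ a2) ⊕ a3)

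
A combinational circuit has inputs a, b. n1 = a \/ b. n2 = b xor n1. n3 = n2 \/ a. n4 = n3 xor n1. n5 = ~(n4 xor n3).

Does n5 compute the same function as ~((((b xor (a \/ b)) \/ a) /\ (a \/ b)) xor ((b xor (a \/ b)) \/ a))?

No

n1 = a \/ b
n2 = b xor n1 = b xor (a \/ b)
n3 = n2 \/ a = (b xor (a \/ b)) \/ a
n4 = n3 xor n1 = ((b xor (a \/ b)) \/ a) xor (a \/ b)
n5 = ~(n4 xor n3) = ~((((b xor (a \/ b)) \/ a) xor (a \/ b)) xor ((b xor (a \/ b)) \/ a))
At a=0, b=1: circuit gives 0, formula gives 1.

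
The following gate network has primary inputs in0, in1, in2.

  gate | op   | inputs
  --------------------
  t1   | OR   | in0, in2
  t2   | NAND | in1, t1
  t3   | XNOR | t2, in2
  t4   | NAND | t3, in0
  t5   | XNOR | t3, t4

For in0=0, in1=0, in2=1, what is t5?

t1 = 0 OR 1 = 1
t2 = 0 NAND 1 = 1
t3 = 1 XNOR 1 = 1
t4 = 1 NAND 0 = 1
t5 = 1 XNOR 1 = 1

1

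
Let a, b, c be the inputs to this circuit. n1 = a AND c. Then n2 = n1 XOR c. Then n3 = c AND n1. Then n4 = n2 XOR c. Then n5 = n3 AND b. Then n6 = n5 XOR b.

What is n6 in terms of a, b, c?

n1 = a AND c
n3 = c AND n1 = c AND (a AND c)
n5 = n3 AND b = (c AND (a AND c)) AND b
n6 = n5 XOR b = ((c AND (a AND c)) AND b) XOR b

((c AND (a AND c)) AND b) XOR b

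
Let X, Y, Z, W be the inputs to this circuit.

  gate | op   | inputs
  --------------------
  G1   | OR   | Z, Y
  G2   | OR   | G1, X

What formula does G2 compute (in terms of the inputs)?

G1 = Z OR Y
G2 = G1 OR X = (Z OR Y) OR X

(Z OR Y) OR X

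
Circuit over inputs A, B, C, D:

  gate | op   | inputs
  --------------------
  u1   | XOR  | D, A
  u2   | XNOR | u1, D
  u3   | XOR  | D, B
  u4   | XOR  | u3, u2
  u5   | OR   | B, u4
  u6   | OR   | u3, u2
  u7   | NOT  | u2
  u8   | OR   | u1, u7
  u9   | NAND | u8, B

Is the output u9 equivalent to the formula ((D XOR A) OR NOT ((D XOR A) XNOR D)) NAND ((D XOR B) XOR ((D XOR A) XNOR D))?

u1 = D XOR A
u2 = u1 XNOR D = (D XOR A) XNOR D
u7 = NOT u2 = NOT ((D XOR A) XNOR D)
u8 = u1 OR u7 = (D XOR A) OR NOT ((D XOR A) XNOR D)
u9 = u8 NAND B = ((D XOR A) OR NOT ((D XOR A) XNOR D)) NAND B
At A=1, B=0, C=0, D=1: circuit gives 1, formula gives 0.

No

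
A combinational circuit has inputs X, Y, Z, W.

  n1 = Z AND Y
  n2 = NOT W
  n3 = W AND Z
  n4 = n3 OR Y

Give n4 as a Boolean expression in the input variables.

n3 = W AND Z
n4 = n3 OR Y = (W AND Z) OR Y

(W AND Z) OR Y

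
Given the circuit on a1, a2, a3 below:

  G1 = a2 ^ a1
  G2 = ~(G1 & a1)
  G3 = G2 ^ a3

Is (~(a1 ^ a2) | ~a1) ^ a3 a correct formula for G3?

G1 = a2 ^ a1
G2 = ~(G1 & a1) = ~((a2 ^ a1) & a1)
G3 = G2 ^ a3 = (~((a2 ^ a1) & a1)) ^ a3
At a1=0, a2=0, a3=1: circuit gives 0, formula gives 0.
At a1=0, a2=0, a3=0: circuit gives 1, formula gives 1.
Agrees on all 8 inputs.

Yes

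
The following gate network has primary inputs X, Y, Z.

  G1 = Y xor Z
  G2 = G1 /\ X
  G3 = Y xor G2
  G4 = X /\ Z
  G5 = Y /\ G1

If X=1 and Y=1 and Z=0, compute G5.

G1 = 1 xor 0 = 1
G5 = 1 /\ 1 = 1

1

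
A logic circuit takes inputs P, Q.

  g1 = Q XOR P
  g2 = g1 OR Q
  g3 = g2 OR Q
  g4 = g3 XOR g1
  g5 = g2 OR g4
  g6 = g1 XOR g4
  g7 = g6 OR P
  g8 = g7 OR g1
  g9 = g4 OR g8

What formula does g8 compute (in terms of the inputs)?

g1 = Q XOR P
g2 = g1 OR Q = (Q XOR P) OR Q
g3 = g2 OR Q = ((Q XOR P) OR Q) OR Q
g4 = g3 XOR g1 = (((Q XOR P) OR Q) OR Q) XOR (Q XOR P)
g6 = g1 XOR g4 = (Q XOR P) XOR ((((Q XOR P) OR Q) OR Q) XOR (Q XOR P))
g7 = g6 OR P = ((Q XOR P) XOR ((((Q XOR P) OR Q) OR Q) XOR (Q XOR P))) OR P
g8 = g7 OR g1 = (((Q XOR P) XOR ((((Q XOR P) OR Q) OR Q) XOR (Q XOR P))) OR P) OR (Q XOR P)

(((Q XOR P) XOR ((((Q XOR P) OR Q) OR Q) XOR (Q XOR P))) OR P) OR (Q XOR P)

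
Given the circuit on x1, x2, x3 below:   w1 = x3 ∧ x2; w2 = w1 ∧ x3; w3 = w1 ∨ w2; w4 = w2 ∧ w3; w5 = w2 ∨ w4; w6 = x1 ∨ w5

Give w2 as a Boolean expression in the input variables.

w1 = x3 ∧ x2
w2 = w1 ∧ x3 = (x3 ∧ x2) ∧ x3

(x3 ∧ x2) ∧ x3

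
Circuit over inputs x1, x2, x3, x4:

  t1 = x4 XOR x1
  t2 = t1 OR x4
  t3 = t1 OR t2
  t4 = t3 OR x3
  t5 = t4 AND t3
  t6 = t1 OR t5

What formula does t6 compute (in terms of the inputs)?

t1 = x4 XOR x1
t2 = t1 OR x4 = (x4 XOR x1) OR x4
t3 = t1 OR t2 = (x4 XOR x1) OR ((x4 XOR x1) OR x4)
t4 = t3 OR x3 = ((x4 XOR x1) OR ((x4 XOR x1) OR x4)) OR x3
t5 = t4 AND t3 = (((x4 XOR x1) OR ((x4 XOR x1) OR x4)) OR x3) AND ((x4 XOR x1) OR ((x4 XOR x1) OR x4))
t6 = t1 OR t5 = (x4 XOR x1) OR ((((x4 XOR x1) OR ((x4 XOR x1) OR x4)) OR x3) AND ((x4 XOR x1) OR ((x4 XOR x1) OR x4)))

(x4 XOR x1) OR ((((x4 XOR x1) OR ((x4 XOR x1) OR x4)) OR x3) AND ((x4 XOR x1) OR ((x4 XOR x1) OR x4)))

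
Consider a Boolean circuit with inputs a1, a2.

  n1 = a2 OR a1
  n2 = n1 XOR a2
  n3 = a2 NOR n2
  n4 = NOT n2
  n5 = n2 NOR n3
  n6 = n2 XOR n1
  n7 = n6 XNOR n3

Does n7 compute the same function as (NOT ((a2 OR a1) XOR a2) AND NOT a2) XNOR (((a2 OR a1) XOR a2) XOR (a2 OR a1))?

Yes

n1 = a2 OR a1
n2 = n1 XOR a2 = (a2 OR a1) XOR a2
n3 = a2 NOR n2 = a2 NOR ((a2 OR a1) XOR a2)
n6 = n2 XOR n1 = ((a2 OR a1) XOR a2) XOR (a2 OR a1)
n7 = n6 XNOR n3 = (((a2 OR a1) XOR a2) XOR (a2 OR a1)) XNOR (a2 NOR ((a2 OR a1) XOR a2))
At a1=0, a2=0: circuit gives 0, formula gives 0.
At a1=1, a2=0: circuit gives 1, formula gives 1.
Agrees on all 4 inputs.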